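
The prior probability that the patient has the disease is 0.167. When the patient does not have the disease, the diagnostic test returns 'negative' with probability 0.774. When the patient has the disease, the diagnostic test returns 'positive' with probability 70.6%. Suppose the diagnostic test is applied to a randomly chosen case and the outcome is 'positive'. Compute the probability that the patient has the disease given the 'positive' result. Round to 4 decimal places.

Let H be the event that the patient has the disease. P(H) = 0.167, so P(¬H) = 0.833. With E the 'positive' result, P(E|H) = 0.706 and P(E|¬H) = 0.226.
P(E) = 0.706·0.167 + 0.226·0.833 = 0.11790 + 0.18826 = 0.30616.
By Bayes' theorem, P(H|E) = 0.11790 / 0.30616 = 0.3851.

P(H | E) ≈ 0.3851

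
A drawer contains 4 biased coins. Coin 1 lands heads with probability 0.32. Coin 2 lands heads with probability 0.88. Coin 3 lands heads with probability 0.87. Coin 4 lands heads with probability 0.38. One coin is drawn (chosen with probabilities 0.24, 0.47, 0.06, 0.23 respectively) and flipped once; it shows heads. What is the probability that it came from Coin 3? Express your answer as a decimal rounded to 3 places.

Posterior probability ≈ 0.083

Tabulate prior·likelihood by source: [1] prior 0.24, lik 0.32, product 0.07680; [2] prior 0.47, lik 0.88, product 0.4136; [3] prior 0.06, lik 0.87, product 0.05220; [4] prior 0.23, lik 0.38, product 0.08740.
Normalizing constant = 0.63000; the posterior for Coin 3 is its product over the sum, 0.05220/0.63000 = 0.083.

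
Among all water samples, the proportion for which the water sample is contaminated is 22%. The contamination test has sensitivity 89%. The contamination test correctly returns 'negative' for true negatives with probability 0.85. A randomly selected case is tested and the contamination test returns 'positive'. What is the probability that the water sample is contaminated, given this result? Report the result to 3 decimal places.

Write H for 'the water sample is contaminated'. Prior odds H:¬H = 0.22/0.78 = 0.28205. For the 'positive' outcome, the likelihood ratio is 0.89/0.15 = 5.9333.
Posterior odds = 0.28205 × 5.9333 = 1.6735, so P(H|E) = 1.6735/(1+1.6735) = 0.626.

P(H | E) ≈ 0.626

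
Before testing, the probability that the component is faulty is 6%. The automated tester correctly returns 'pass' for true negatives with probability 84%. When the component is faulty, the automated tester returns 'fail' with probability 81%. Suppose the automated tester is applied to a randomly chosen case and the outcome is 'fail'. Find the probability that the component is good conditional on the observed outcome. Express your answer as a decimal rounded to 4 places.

P(¬H | E) ≈ 0.7558

Let H be the event that the component is faulty. P(H) = 0.06, so P(¬H) = 0.94. With E the 'fail' result, P(E|H) = 0.81 and P(E|¬H) = 0.16.
P(E) = 0.81·0.06 + 0.16·0.94 = 0.048600 + 0.15040 = 0.19900.
By Bayes' theorem, P(H|E) = 0.048600 / 0.19900 = 0.2442. Hence P(¬H|E) = 1 − 0.2442 = 0.7558.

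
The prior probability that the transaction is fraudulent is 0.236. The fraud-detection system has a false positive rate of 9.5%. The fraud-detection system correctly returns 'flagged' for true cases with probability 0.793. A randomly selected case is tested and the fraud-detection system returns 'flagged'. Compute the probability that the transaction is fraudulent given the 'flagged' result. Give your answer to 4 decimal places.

Write H for 'the transaction is fraudulent'. Prior odds H:¬H = 0.236/0.764 = 0.30890. For the 'flagged' outcome, the likelihood ratio is 0.793/0.095 = 8.3474.
Posterior odds = 0.30890 × 8.3474 = 2.5785, so P(H|E) = 2.5785/(1+2.5785) = 0.7206.

P(H | E) ≈ 0.7206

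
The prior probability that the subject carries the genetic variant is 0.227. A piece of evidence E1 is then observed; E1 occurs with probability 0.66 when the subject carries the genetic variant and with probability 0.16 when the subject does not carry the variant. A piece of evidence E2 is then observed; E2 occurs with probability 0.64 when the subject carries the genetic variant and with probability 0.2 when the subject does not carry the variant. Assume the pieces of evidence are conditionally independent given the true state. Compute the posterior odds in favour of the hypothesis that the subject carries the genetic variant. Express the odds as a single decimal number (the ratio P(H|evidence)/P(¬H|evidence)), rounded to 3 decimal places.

Prior odds = 0.227/(1−0.227) = 0.29366. In log-odds, ln(0.29366) = -1.2253.
Add log likelihood ratios: ln(4.1250) + ln(3.2000) = 2.5802.
Posterior log-odds = 1.3549, so posterior odds = exp(1.3549) = 3.8763.

Posterior odds ≈ 3.876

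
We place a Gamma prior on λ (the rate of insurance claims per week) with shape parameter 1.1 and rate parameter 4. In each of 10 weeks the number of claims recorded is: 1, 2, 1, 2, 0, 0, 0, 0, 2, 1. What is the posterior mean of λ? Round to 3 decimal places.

Posterior mean ≈ 0.721

The Poisson likelihood adds the total count to the shape and the number of exposure periods to the rate. Here ∑xᵢ = 9 and n = 10, so shape 1.1→10.1 and rate 4→14.
Posterior mean = shape/rate = 10.1/14 = 0.721.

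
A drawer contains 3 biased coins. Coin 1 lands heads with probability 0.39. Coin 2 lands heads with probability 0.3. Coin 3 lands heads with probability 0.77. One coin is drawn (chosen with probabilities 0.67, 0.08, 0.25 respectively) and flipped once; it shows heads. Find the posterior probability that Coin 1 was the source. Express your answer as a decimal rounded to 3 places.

Tabulate prior·likelihood by source: [1] prior 0.67, lik 0.39, product 0.2613; [2] prior 0.08, lik 0.3, product 0.02400; [3] prior 0.25, lik 0.77, product 0.1925.
Normalizing constant = 0.47780; the posterior for Coin 1 is its product over the sum, 0.2613/0.47780 = 0.547.

Posterior probability ≈ 0.547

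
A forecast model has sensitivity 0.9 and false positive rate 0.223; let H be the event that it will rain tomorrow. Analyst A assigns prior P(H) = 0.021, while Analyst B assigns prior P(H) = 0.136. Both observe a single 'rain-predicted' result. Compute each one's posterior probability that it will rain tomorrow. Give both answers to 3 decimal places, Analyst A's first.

Analyst A: 0.080; Analyst B: 0.388

P('+'|H) = 0.9, P('+'|¬H) = 0.223.
Analyst A: numerator 0.9·0.021 = 0.018900; evidence = 0.018900+0.223·0.979 = 0.23722; posterior = 0.080.
Analyst B: numerator 0.9·0.136 = 0.12240; evidence = 0.12240+0.223·0.864 = 0.31507; posterior = 0.388.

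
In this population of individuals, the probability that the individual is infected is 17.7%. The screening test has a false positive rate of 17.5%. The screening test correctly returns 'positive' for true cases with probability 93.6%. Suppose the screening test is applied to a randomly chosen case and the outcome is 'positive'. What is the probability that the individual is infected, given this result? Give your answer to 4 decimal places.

Write H for 'the individual is infected'. Prior odds H:¬H = 0.177/0.823 = 0.21507. For the 'positive' outcome, the likelihood ratio is 0.936/0.175 = 5.3486.
Posterior odds = 0.21507 × 5.3486 = 1.1503, so P(H|E) = 1.1503/(1+1.1503) = 0.5349.

P(H | E) ≈ 0.5349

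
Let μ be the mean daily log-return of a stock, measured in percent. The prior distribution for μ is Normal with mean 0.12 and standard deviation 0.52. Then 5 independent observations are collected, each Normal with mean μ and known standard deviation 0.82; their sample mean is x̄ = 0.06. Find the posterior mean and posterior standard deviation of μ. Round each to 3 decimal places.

Posterior mean ≈ 0.080; posterior SD ≈ 0.300

Prior precision 1/τ₀² = 1/0.52² = 3.69822; data precision n/σ² = 5/0.82² = 7.43605.
Posterior precision = 3.69822 + 7.43605 = 11.1343, giving posterior SD = 1/√11.1343 = 0.300.
Posterior mean = (3.69822·0.12 + 7.43605·0.06) / 11.1343 = 0.080.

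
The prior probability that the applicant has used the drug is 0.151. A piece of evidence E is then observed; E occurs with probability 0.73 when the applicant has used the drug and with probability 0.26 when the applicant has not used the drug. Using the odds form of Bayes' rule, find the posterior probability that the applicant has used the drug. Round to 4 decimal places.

Posterior probability ≈ 0.3331

Prior odds = 0.151/(1−0.151) = 0.17786. In log-odds, ln(0.17786) = -1.7268.
Add log likelihood ratio: ln(2.8077) = 1.0324.
Posterior log-odds = -0.69442, so posterior odds = exp(-0.69442) = 0.49937. Converting, P(H|E) = 0.49937/1.4994 = 0.3331.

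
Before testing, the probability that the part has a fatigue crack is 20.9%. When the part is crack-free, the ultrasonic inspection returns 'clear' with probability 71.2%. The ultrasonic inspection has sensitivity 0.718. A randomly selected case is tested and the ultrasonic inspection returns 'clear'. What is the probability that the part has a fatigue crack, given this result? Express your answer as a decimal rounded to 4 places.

Write H for 'the part has a fatigue crack'. Prior odds H:¬H = 0.209/0.791 = 0.26422. For the 'clear' outcome, the likelihood ratio is 0.282/0.712 = 0.39607.
Posterior odds = 0.26422 × 0.39607 = 0.10465, so P(H|E) = 0.10465/(1+0.10465) = 0.0947.

P(H | E) ≈ 0.0947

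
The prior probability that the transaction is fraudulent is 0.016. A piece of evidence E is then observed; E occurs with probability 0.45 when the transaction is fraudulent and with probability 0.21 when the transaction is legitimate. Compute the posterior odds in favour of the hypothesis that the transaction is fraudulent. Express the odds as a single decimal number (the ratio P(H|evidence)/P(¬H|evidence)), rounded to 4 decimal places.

Prior odds = 0.016/(1−0.016) = 0.016260.
Likelihood ratio for E = 0.45/0.21 = 2.1429.
Posterior odds = prior odds × LR = 0.034843.

Posterior odds ≈ 0.0348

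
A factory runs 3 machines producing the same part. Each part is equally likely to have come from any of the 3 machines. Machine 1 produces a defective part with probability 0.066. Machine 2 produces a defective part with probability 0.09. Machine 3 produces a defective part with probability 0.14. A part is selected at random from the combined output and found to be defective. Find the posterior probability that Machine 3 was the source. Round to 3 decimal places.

Tabulate prior·likelihood by source: [1] prior 0.333333, lik 0.066, product 0.02200; [2] prior 0.333333, lik 0.09, product 0.03000; [3] prior 0.333333, lik 0.14, product 0.04667.
Normalizing constant = 0.098667; the posterior for Machine 3 is its product over the sum, 0.04667/0.098667 = 0.473.

Posterior probability ≈ 0.473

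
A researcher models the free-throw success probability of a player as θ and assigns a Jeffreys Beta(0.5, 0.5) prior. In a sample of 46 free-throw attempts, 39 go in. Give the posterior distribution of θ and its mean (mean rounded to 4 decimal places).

Posterior: Beta(39.5, 7.5); mean ≈ 0.8404

Observing 39 successes and 7 failures updates Beta(0.5, 0.5) by adding the success and failure counts to the two shape parameters: α = 0.5+39 = 39.5, β = 0.5+7 = 7.5.
E[θ | data] = 39.5/(39.5+7.5) = 0.8404.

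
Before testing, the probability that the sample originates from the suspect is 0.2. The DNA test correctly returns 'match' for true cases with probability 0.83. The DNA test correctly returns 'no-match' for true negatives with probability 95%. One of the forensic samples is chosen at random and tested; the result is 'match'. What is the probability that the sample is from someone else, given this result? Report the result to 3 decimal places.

Let H be the event that the sample originates from the suspect. P(H) = 0.2, so P(¬H) = 0.8. With E the 'match' result, P(E|H) = 0.83 and P(E|¬H) = 0.05.
P(E) = 0.83·0.2 + 0.05·0.8 = 0.16600 + 0.040000 = 0.20600.
By Bayes' theorem, P(H|E) = 0.16600 / 0.20600 = 0.806. Hence P(¬H|E) = 1 − 0.806 = 0.194.

P(¬H | E) ≈ 0.194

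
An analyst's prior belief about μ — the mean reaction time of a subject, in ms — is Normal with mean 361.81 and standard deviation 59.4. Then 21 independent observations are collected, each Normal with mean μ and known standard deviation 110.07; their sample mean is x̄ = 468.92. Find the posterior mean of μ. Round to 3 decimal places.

Posterior mean ≈ 453.868

Prior precision 1/τ₀² = 1/59.4² = 0.00028342; data precision n/σ² = 21/110.07² = 0.00173333.
Posterior precision = 0.00028342 + 0.00173333 = 0.00201675.
Posterior mean = (0.00028342·361.81 + 0.00173333·468.92) / 0.00201675 = 453.868.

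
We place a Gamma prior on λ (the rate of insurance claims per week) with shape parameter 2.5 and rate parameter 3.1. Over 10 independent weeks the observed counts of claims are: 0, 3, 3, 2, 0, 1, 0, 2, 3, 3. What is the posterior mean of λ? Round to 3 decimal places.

The Poisson likelihood adds the total count to the shape and the number of exposure periods to the rate. Here ∑xᵢ = 17 and n = 10, so shape 2.5→19.5 and rate 3.1→13.1.
Posterior mean = shape/rate = 19.5/13.1 = 1.489.

Posterior mean ≈ 1.489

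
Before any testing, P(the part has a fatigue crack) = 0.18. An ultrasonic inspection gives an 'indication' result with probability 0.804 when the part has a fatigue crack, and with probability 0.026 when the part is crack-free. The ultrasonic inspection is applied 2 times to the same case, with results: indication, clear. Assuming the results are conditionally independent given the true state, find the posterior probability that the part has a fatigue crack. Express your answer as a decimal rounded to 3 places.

Let H be the event that the part has a fatigue crack; start with P(H) = 0.18. P('indication'|H) = 0.804, P('indication'|¬H) = 0.026.
Update on result 1 ('indication'): P(H) ← 0.804·0.1800 / (0.804·0.1800 + 0.026·0.8200) = 0.14472/0.16604 = 0.8716.
Update on result 2 ('clear'): P(H) ← 0.196·0.8716 / (0.196·0.8716 + 0.974·0.1284) = 0.17083/0.29590 = 0.5773.

Posterior P(H) ≈ 0.577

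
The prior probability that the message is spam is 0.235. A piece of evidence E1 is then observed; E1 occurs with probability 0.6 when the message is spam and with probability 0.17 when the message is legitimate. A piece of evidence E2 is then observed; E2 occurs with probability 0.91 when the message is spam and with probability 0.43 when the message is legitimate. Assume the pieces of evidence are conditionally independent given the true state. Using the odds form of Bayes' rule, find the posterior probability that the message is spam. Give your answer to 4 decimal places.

Posterior probability ≈ 0.6965

Prior odds = 0.235/(1−0.235) = 0.30719.
Likelihood ratio for E1 = 0.6/0.17 = 3.5294.
Likelihood ratio for E2 = 0.91/0.43 = 2.1163.
Posterior odds = prior odds × LR₁ × LR₂ = 2.2945.
Posterior probability = odds/(1+odds) = 2.2945/3.2945 = 0.6965.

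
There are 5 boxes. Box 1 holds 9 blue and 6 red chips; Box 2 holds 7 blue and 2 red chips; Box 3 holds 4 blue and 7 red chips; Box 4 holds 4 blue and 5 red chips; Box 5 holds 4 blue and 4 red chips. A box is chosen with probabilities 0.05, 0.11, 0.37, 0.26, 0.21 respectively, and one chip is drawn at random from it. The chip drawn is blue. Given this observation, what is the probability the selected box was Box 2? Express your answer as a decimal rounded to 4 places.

Tabulate prior·likelihood by source: [1] prior 0.05, lik 0.6, product 0.03000; [2] prior 0.11, lik 0.7778, product 0.08556; [3] prior 0.37, lik 0.3636, product 0.1345; [4] prior 0.26, lik 0.4444, product 0.1156; [5] prior 0.21, lik 0.5, product 0.1050.
Normalizing constant = 0.47066; the posterior for Box 2 is its product over the sum, 0.08556/0.47066 = 0.1818.

Posterior probability ≈ 0.1818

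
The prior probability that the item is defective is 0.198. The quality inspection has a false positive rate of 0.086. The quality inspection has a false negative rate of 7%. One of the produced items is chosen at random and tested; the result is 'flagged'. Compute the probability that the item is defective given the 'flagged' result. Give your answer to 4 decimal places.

Write H for 'the item is defective'. Prior odds H:¬H = 0.198/0.802 = 0.24688. For the 'flagged' outcome, the likelihood ratio is 0.93/0.086 = 10.814.
Posterior odds = 0.24688 × 10.814 = 2.6698, so P(H|E) = 2.6698/(1+2.6698) = 0.7275.

P(H | E) ≈ 0.7275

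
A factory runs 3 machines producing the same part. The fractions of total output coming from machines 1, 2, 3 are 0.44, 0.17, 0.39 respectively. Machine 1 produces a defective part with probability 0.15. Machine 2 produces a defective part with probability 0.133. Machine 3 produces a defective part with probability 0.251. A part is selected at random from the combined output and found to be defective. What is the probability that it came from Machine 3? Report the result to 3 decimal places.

Posterior probability ≈ 0.525

P(defective|M1) = 0.15; P(defective|M2) = 0.133; P(defective|M3) = 0.251.
Prior × likelihood for each source: 0.44·0.15=0.06600, 0.17·0.133=0.02261, 0.39·0.251=0.09789. Summing gives P(defective) = 0.18650.
P(Machine 3 | defective) = 0.09789 / 0.18650 = 0.525.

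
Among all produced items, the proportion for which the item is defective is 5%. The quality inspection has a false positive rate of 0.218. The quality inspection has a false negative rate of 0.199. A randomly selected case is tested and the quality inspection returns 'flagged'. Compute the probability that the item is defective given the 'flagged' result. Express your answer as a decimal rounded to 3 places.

Write H for 'the item is defective'. Prior odds H:¬H = 0.05/0.95 = 0.052632. For the 'flagged' outcome, the likelihood ratio is 0.801/0.218 = 3.6743.
Posterior odds = 0.052632 × 3.6743 = 0.19338, so P(H|E) = 0.19338/(1+0.19338) = 0.162.

P(H | E) ≈ 0.162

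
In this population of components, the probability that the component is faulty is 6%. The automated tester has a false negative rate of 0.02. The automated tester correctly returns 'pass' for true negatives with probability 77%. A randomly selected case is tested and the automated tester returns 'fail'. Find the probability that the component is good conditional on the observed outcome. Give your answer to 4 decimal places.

Let H be the event that the component is faulty. P(H) = 0.06, so P(¬H) = 0.94. With E the 'fail' result, P(E|H) = 0.98 and P(E|¬H) = 0.23.
P(E) = 0.98·0.06 + 0.23·0.94 = 0.058800 + 0.21620 = 0.27500.
By Bayes' theorem, P(H|E) = 0.058800 / 0.27500 = 0.2138. Hence P(¬H|E) = 1 − 0.2138 = 0.7862.

P(¬H | E) ≈ 0.7862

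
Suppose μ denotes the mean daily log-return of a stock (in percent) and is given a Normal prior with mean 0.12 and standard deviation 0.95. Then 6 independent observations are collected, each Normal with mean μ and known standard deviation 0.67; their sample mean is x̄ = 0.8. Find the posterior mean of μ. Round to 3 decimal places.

With known σ, the Normal prior is conjugate. Weight on the data is w = (n/σ²)/(n/σ² + 1/τ₀²) = 13.3660/(13.3660+1.10803) = 0.92345.
Posterior mean = w·x̄ + (1−w)·μ₀ = 0.92345·0.8 + 0.076553·0.12 = 0.748.

Posterior mean ≈ 0.748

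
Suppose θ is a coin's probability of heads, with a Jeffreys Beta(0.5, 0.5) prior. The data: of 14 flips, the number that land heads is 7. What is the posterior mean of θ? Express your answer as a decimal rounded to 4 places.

Observing 7 successes and 7 failures updates Beta(0.5, 0.5) by adding the success and failure counts to the two shape parameters: α = 0.5+7 = 7.5, β = 0.5+7 = 7.5.
Posterior mean = α/(α+β) = 7.5/15 = 0.5000.

Posterior mean ≈ 0.5000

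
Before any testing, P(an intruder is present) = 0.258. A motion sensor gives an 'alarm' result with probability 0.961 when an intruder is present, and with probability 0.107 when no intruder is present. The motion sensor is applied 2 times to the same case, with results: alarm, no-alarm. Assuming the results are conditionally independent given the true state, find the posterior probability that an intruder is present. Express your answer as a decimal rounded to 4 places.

Let H be the event that an intruder is present; start with P(H) = 0.258. P('alarm'|H) = 0.961, P('alarm'|¬H) = 0.107.
Update on result 1 ('alarm'): P(H) ← 0.961·0.2580 / (0.961·0.2580 + 0.107·0.7420) = 0.24794/0.32733 = 0.7575.
Update on result 2 ('no-alarm'): P(H) ← 0.039·0.7575 / (0.039·0.7575 + 0.893·0.2425) = 0.029541/0.24614 = 0.1200.

Posterior P(H) ≈ 0.1200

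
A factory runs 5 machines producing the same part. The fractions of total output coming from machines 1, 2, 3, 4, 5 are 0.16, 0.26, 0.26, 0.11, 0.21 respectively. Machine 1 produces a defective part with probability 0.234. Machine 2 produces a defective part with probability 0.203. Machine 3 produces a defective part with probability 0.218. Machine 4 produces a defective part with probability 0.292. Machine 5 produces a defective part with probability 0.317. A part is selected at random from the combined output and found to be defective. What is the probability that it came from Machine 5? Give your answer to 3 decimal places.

Posterior probability ≈ 0.271

P(defective|M1) = 0.234; P(defective|M2) = 0.203; P(defective|M3) = 0.218; P(defective|M4) = 0.292; P(defective|M5) = 0.317.
Prior × likelihood for each source: 0.16·0.234=0.03744, 0.26·0.203=0.05278, 0.26·0.218=0.05668, 0.11·0.292=0.03212, 0.21·0.317=0.06657. Summing gives P(defective) = 0.24559.
P(Machine 5 | defective) = 0.06657 / 0.24559 = 0.271.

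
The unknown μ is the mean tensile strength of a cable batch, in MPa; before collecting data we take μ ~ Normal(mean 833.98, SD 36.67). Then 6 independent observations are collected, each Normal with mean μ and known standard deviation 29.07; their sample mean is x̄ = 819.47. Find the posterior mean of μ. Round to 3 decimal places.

Prior precision 1/τ₀² = 1/36.67² = 0.00074367; data precision n/σ² = 6/29.07² = 0.00710005.
Posterior precision = 0.00074367 + 0.00710005 = 0.00784371.
Posterior mean = (0.00074367·833.98 + 0.00710005·819.47) / 0.00784371 = 820.846.

Posterior mean ≈ 820.846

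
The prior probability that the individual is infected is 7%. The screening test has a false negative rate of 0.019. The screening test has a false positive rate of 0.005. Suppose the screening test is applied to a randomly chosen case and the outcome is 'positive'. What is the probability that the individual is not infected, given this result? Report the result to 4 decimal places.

Write H for 'the individual is infected'. Prior odds H:¬H = 0.07/0.93 = 0.075269. For the 'positive' outcome, the likelihood ratio is 0.981/0.005 = 196.20.
Posterior odds = 0.075269 × 196.20 = 14.768, so P(H|E) = 14.768/(1+14.768) = 0.9366. Then P(¬H|E) = 1 − 0.9366 = 0.0634.

P(¬H | E) ≈ 0.0634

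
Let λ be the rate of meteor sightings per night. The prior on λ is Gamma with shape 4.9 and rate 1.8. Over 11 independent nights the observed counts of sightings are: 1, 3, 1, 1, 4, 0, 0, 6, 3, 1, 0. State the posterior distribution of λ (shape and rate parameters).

Posterior: Gamma(shape=24.9, rate=12.8)

The Poisson likelihood adds the total count to the shape and the number of exposure periods to the rate. Here ∑xᵢ = 20 and n = 11, so shape 4.9→24.9 and rate 1.8→12.8.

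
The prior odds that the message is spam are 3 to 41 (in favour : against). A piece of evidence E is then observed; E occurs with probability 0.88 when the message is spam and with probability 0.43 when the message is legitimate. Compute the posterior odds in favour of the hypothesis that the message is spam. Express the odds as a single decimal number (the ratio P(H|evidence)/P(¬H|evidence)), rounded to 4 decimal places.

Posterior odds ≈ 0.1497

Prior odds = 3/41 = 0.073171.
Likelihood ratio for E = 0.88/0.43 = 2.0465.
Posterior odds = prior odds × LR = 0.14974.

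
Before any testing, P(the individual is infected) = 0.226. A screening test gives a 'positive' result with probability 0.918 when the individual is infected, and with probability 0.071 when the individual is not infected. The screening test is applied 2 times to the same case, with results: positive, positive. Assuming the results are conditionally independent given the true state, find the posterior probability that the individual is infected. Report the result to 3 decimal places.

Posterior P(H) ≈ 0.980

Let H be the event that the individual is infected; start with P(H) = 0.226. P('positive'|H) = 0.918, P('positive'|¬H) = 0.071.
Update on result 1 ('positive'): P(H) ← 0.918·0.2260 / (0.918·0.2260 + 0.071·0.7740) = 0.20747/0.26242 = 0.7906.
Update on result 2 ('positive'): P(H) ← 0.918·0.7906 / (0.918·0.7906 + 0.071·0.2094) = 0.72576/0.74063 = 0.9799.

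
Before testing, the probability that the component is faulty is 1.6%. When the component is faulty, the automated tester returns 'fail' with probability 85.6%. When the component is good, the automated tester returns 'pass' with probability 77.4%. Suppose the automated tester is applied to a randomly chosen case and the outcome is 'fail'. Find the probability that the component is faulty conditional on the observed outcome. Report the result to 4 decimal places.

Write H for 'the component is faulty'. Prior odds H:¬H = 0.016/0.984 = 0.016260. For the 'fail' outcome, the likelihood ratio is 0.856/0.226 = 3.7876.
Posterior odds = 0.016260 × 3.7876 = 0.061587, so P(H|E) = 0.061587/(1+0.061587) = 0.0580.

P(H | E) ≈ 0.0580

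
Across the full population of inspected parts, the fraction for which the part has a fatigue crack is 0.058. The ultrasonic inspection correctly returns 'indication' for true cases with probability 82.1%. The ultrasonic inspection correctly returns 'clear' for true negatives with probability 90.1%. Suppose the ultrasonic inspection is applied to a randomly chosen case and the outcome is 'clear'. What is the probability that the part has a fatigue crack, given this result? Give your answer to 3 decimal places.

Write H for 'the part has a fatigue crack'. Prior odds H:¬H = 0.058/0.942 = 0.061571. For the 'clear' outcome, the likelihood ratio is 0.179/0.901 = 0.19867.
Posterior odds = 0.061571 × 0.19867 = 0.012232, so P(H|E) = 0.012232/(1+0.012232) = 0.012.

P(H | E) ≈ 0.012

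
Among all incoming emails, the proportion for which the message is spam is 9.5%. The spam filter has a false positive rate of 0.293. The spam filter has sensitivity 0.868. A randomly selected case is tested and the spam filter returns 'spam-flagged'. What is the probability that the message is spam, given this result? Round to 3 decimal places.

P(H | E) ≈ 0.237

Write H for 'the message is spam'. Prior odds H:¬H = 0.095/0.905 = 0.10497. For the 'spam-flagged' outcome, the likelihood ratio is 0.868/0.293 = 2.9625.
Posterior odds = 0.10497 × 2.9625 = 0.31098, so P(H|E) = 0.31098/(1+0.31098) = 0.237.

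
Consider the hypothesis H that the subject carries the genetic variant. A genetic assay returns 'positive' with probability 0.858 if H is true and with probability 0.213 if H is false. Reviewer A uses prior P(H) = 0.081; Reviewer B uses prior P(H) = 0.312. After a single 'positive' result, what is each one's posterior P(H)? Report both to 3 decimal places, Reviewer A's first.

The likelihood ratio for a 'positive' result is 0.858/0.213 = 4.0282.
Reviewer A: prior odds 0.081/0.919 = 0.088139; posterior odds 0.35504; posterior probability 0.262.
Reviewer B: prior odds 0.312/0.688 = 0.45349; posterior odds 1.8267; posterior probability 0.646.

Reviewer A: 0.262; Reviewer B: 0.646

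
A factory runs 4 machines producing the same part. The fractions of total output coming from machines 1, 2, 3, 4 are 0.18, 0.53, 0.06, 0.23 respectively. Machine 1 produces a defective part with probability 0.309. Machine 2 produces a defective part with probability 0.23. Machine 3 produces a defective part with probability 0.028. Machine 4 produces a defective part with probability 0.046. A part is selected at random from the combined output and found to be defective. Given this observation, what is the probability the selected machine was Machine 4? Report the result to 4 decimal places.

Tabulate prior·likelihood by source: [1] prior 0.18, lik 0.309, product 0.05562; [2] prior 0.53, lik 0.23, product 0.1219; [3] prior 0.06, lik 0.028, product 0.001680; [4] prior 0.23, lik 0.046, product 0.01058.
Normalizing constant = 0.18978; the posterior for Machine 4 is its product over the sum, 0.01058/0.18978 = 0.0557.

Posterior probability ≈ 0.0557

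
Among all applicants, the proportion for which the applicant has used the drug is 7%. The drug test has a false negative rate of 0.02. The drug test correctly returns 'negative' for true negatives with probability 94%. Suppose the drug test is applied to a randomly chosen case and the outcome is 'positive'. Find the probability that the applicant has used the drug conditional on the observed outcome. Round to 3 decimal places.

Let H be the event that the applicant has used the drug. P(H) = 0.07, so P(¬H) = 0.93. With E the 'positive' result, P(E|H) = 0.98 and P(E|¬H) = 0.06.
P(E) = 0.98·0.07 + 0.06·0.93 = 0.068600 + 0.055800 = 0.12440.
By Bayes' theorem, P(H|E) = 0.068600 / 0.12440 = 0.551.

P(H | E) ≈ 0.551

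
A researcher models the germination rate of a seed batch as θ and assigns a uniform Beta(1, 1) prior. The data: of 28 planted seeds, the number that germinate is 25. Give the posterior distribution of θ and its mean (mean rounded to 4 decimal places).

Posterior: Beta(26, 4); mean ≈ 0.8667

Observing 25 successes and 3 failures updates Beta(1, 1) by adding the success and failure counts to the two shape parameters: α = 1+25 = 26, β = 1+3 = 4.
Posterior mean = α/(α+β) = 26/30 = 0.8667.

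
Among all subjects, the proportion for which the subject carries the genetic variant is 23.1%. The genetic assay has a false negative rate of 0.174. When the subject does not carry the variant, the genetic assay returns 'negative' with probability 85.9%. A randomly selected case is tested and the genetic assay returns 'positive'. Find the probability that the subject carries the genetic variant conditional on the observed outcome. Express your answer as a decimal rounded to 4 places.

P(H | E) ≈ 0.6376

Write H for 'the subject carries the genetic variant'. Prior odds H:¬H = 0.231/0.769 = 0.30039. For the 'positive' outcome, the likelihood ratio is 0.826/0.141 = 5.8582.
Posterior odds = 0.30039 × 5.8582 = 1.7597, so P(H|E) = 1.7597/(1+1.7597) = 0.6376.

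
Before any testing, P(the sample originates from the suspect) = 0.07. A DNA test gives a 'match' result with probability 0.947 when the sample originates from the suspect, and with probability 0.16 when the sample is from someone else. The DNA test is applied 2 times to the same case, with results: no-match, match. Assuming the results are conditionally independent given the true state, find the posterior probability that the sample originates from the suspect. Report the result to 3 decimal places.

Let H be the event that the sample originates from the suspect; start with P(H) = 0.07. P('match'|H) = 0.947, P('match'|¬H) = 0.16.
Update on result 1 ('no-match'): P(H) ← 0.053·0.0700 / (0.053·0.0700 + 0.84·0.9300) = 0.0037100/0.78491 = 0.0047.
Update on result 2 ('match'): P(H) ← 0.947·0.0047 / (0.947·0.0047 + 0.16·0.9953) = 0.0044761/0.16372 = 0.0273.

Posterior P(H) ≈ 0.027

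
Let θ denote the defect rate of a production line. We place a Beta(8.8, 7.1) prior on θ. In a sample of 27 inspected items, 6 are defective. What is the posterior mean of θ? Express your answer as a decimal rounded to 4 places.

The binomial likelihood is conjugate to the Beta prior: with 6 successes and 21 failures, the posterior is Beta(8.8+6, 7.1+21) = Beta(14.8, 28.1).
Posterior mean = α/(α+β) = 14.8/42.9 = 0.3450.

Posterior mean ≈ 0.3450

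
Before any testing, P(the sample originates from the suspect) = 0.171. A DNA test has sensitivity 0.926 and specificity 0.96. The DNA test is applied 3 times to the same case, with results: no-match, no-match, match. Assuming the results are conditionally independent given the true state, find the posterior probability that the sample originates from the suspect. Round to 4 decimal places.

Posterior P(H) ≈ 0.0276

Let H be the event that the sample originates from the suspect; start with P(H) = 0.171. P('match'|H) = 0.926, P('match'|¬H) = 0.04.
Update on result 1 ('no-match'): P(H) ← 0.074·0.1710 / (0.074·0.1710 + 0.96·0.8290) = 0.012654/0.80849 = 0.0157.
Update on result 2 ('no-match'): P(H) ← 0.074·0.0157 / (0.074·0.0157 + 0.96·0.9843) = 0.0011582/0.94613 = 0.0012.
Update on result 3 ('match'): P(H) ← 0.926·0.0012 / (0.926·0.0012 + 0.04·0.9988) = 0.0011336/0.041085 = 0.0276.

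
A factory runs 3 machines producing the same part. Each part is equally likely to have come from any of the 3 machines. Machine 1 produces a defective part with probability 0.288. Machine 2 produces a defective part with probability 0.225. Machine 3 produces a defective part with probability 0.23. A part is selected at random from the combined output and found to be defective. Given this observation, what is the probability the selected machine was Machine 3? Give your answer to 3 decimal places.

Tabulate prior·likelihood by source: [1] prior 0.333333, lik 0.288, product 0.09600; [2] prior 0.333333, lik 0.225, product 0.07500; [3] prior 0.333333, lik 0.23, product 0.07667.
Normalizing constant = 0.24767; the posterior for Machine 3 is its product over the sum, 0.07667/0.24767 = 0.310.

Posterior probability ≈ 0.310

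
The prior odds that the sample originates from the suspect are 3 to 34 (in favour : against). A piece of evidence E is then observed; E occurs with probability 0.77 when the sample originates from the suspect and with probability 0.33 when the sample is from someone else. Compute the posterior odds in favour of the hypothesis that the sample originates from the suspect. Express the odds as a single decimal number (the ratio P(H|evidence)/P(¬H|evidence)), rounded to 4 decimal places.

Prior odds = 3/34 = 0.088235. In log-odds, ln(0.088235) = -2.4277.
Add log likelihood ratio: ln(2.3333) = 0.84730.
Posterior log-odds = -1.5805, so posterior odds = exp(-1.5805) = 0.20588.

Posterior odds ≈ 0.2059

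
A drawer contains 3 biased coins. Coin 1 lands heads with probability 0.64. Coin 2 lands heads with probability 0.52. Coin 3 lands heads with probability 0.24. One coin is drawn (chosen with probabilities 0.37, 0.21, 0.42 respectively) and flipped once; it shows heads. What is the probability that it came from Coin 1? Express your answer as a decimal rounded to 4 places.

Posterior probability ≈ 0.5300

P(heads|C1) = 0.64; P(heads|C2) = 0.52; P(heads|C3) = 0.24.
Prior × likelihood for each source: 0.37·0.64=0.2368, 0.21·0.52=0.1092, 0.42·0.24=0.1008. Summing gives P(heads) = 0.44680.
P(Coin 1 | heads) = 0.2368 / 0.44680 = 0.5300.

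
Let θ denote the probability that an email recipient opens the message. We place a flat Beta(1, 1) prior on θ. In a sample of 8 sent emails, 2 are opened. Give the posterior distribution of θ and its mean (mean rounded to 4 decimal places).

Posterior: Beta(3, 7); mean ≈ 0.3000

Observing 2 successes and 6 failures updates Beta(1, 1) by adding the success and failure counts to the two shape parameters: α = 1+2 = 3, β = 1+6 = 7.
Posterior mean = α/(α+β) = 3/10 = 0.3000.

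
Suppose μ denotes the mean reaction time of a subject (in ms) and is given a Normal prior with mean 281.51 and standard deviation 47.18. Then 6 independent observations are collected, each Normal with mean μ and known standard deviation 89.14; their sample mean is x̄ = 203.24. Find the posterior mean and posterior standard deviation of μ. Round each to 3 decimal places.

Posterior mean ≈ 232.436; posterior SD ≈ 28.815

With known σ, the Normal prior is conjugate. Weight on the data is w = (n/σ²)/(n/σ² + 1/τ₀²) = 0.00075510/(0.00075510+0.00044925) = 0.62698.
Posterior mean = w·x̄ + (1−w)·μ₀ = 0.62698·203.24 + 0.37302·281.51 = 232.436. Posterior variance = 1/(0.00075510+0.00044925) = 830.324, so SD = 28.815.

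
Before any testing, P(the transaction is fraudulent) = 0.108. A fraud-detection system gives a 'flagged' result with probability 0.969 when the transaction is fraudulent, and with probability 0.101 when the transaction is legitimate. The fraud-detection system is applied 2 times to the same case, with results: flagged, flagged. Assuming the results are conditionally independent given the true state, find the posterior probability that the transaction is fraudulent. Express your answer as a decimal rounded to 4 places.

Let H be the event that the transaction is fraudulent; start with P(H) = 0.108. P('flagged'|H) = 0.969, P('flagged'|¬H) = 0.101.
Update on result 1 ('flagged'): P(H) ← 0.969·0.1080 / (0.969·0.1080 + 0.101·0.8920) = 0.10465/0.19474 = 0.5374.
Update on result 2 ('flagged'): P(H) ← 0.969·0.5374 / (0.969·0.5374 + 0.101·0.4626) = 0.52072/0.56745 = 0.9177.

Posterior P(H) ≈ 0.9177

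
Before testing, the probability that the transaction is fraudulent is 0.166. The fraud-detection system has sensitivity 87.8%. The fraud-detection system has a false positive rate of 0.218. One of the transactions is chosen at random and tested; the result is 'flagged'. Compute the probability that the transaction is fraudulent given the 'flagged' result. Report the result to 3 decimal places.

P(H | E) ≈ 0.445

Let H be the event that the transaction is fraudulent. P(H) = 0.166, so P(¬H) = 0.834. With E the 'flagged' result, P(E|H) = 0.878 and P(E|¬H) = 0.218.
P(E) = 0.878·0.166 + 0.218·0.834 = 0.14575 + 0.18181 = 0.32756.
By Bayes' theorem, P(H|E) = 0.14575 / 0.32756 = 0.445.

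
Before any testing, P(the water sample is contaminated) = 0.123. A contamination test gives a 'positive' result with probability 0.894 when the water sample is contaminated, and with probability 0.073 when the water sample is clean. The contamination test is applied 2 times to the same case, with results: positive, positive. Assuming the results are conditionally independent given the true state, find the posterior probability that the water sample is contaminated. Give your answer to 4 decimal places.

Posterior P(H) ≈ 0.9546

With H the event that the water sample is contaminated, the joint likelihood of the observed sequence is P(data|H) = 0.894·0.894 = 0.79924 and P(data|¬H) = 0.073·0.073 = 0.0053290.
Bayes: P(H|data) = 0.123·0.79924 / (0.123·0.79924 + 0.877·0.0053290) = 0.098306/0.10298 = 0.9546.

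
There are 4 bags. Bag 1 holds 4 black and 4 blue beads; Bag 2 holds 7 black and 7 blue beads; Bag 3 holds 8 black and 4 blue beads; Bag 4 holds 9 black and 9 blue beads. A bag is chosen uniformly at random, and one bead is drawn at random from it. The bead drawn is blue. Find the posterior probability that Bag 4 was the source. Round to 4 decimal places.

P(blue|Bag 1) = 0.5; P(blue|Bag 2) = 0.5; P(blue|Bag 3) = 0.3333; P(blue|Bag 4) = 0.5.
Prior × likelihood for each source: 0.25·0.5=0.1250, 0.25·0.5=0.1250, 0.25·0.3333=0.08333, 0.25·0.5=0.1250. Summing gives P(blue) = 0.45833.
P(Bag 4 | blue) = 0.1250 / 0.45833 = 0.2727.

Posterior probability ≈ 0.2727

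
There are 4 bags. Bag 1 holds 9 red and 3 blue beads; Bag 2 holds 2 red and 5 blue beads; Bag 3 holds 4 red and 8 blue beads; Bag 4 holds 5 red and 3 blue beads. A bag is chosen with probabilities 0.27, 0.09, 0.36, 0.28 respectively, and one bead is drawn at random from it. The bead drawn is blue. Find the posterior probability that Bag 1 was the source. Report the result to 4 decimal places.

Tabulate prior·likelihood by source: [1] prior 0.27, lik 0.25, product 0.06750; [2] prior 0.09, lik 0.7143, product 0.06429; [3] prior 0.36, lik 0.6667, product 0.2400; [4] prior 0.28, lik 0.375, product 0.1050.
Normalizing constant = 0.47679; the posterior for Bag 1 is its product over the sum, 0.06750/0.47679 = 0.1416.

Posterior probability ≈ 0.1416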